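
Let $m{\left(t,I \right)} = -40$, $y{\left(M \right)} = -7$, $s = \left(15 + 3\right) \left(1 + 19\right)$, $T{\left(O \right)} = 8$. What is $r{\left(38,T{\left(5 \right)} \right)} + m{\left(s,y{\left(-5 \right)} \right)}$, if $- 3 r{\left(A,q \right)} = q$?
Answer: $- \frac{128}{3} \approx -42.667$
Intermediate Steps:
$s = 360$ ($s = 18 \cdot 20 = 360$)
$r{\left(A,q \right)} = - \frac{q}{3}$
$r{\left(38,T{\left(5 \right)} \right)} + m{\left(s,y{\left(-5 \right)} \right)} = \left(- \frac{1}{3}\right) 8 - 40 = - \frac{8}{3} - 40 = - \frac{128}{3}$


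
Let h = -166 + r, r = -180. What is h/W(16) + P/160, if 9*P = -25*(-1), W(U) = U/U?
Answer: -99643/288 ≈ -345.98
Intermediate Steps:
h = -346 (h = -166 - 180 = -346)
W(U) = 1
P = 25/9 (P = (-25*(-1))/9 = (-5*(-5))/9 = (1/9)*25 = 25/9 ≈ 2.7778)
h/W(16) + P/160 = -346/1 + (25/9)/160 = -346*1 + (25/9)*(1/160) = -346 + 5/288 = -99643/288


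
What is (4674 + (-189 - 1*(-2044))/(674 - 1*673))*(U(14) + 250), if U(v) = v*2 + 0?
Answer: 1815062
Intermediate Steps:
U(v) = 2*v (U(v) = 2*v + 0 = 2*v)
(4674 + (-189 - 1*(-2044))/(674 - 1*673))*(U(14) + 250) = (4674 + (-189 - 1*(-2044))/(674 - 1*673))*(2*14 + 250) = (4674 + (-189 + 2044)/(674 - 673))*(28 + 250) = (4674 + 1855/1)*278 = (4674 + 1855*1)*278 = (4674 + 1855)*278 = 6529*278 = 1815062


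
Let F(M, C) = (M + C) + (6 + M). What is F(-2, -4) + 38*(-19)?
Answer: -724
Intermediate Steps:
F(M, C) = 6 + C + 2*M (F(M, C) = (C + M) + (6 + M) = 6 + C + 2*M)
F(-2, -4) + 38*(-19) = (6 - 4 + 2*(-2)) + 38*(-19) = (6 - 4 - 4) - 722 = -2 - 722 = -724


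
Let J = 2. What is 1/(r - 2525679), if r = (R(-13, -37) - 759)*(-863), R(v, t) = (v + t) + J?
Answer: -1/1829238 ≈ -5.4668e-7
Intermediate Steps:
R(v, t) = 2 + t + v (R(v, t) = (v + t) + 2 = (t + v) + 2 = 2 + t + v)
r = 696441 (r = ((2 - 37 - 13) - 759)*(-863) = (-48 - 759)*(-863) = -807*(-863) = 696441)
1/(r - 2525679) = 1/(696441 - 2525679) = 1/(-1829238) = -1/1829238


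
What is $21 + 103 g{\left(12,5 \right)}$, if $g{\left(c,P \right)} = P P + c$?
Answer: $3832$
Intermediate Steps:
$g{\left(c,P \right)} = c + P^{2}$ ($g{\left(c,P \right)} = P^{2} + c = c + P^{2}$)
$21 + 103 g{\left(12,5 \right)} = 21 + 103 \left(12 + 5^{2}\right) = 21 + 103 \left(12 + 25\right) = 21 + 103 \cdot 37 = 21 + 3811 = 3832$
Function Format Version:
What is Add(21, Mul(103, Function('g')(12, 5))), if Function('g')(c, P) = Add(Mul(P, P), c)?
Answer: 3832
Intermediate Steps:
Function('g')(c, P) = Add(c, Pow(P, 2)) (Function('g')(c, P) = Add(Pow(P, 2), c) = Add(c, Pow(P, 2)))
Add(21, Mul(103, Function('g')(12, 5))) = Add(21, Mul(103, Add(12, Pow(5, 2)))) = Add(21, Mul(103, Add(12, 25))) = Add(21, Mul(103, 37)) = Add(21, 3811) = 3832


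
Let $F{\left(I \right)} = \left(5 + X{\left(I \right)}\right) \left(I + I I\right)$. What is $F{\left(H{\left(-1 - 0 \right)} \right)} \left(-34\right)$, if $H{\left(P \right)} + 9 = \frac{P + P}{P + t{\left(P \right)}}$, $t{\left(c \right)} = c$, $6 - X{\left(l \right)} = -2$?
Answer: $-24752$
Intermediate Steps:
$X{\left(l \right)} = 8$ ($X{\left(l \right)} = 6 - -2 = 6 + 2 = 8$)
$H{\left(P \right)} = -8$ ($H{\left(P \right)} = -9 + \frac{P + P}{P + P} = -9 + \frac{2 P}{2 P} = -9 + 2 P \frac{1}{2 P} = -9 + 1 = -8$)
$F{\left(I \right)} = 13 I + 13 I^{2}$ ($F{\left(I \right)} = \left(5 + 8\right) \left(I + I I\right) = 13 \left(I + I^{2}\right) = 13 I + 13 I^{2}$)
$F{\left(H{\left(-1 - 0 \right)} \right)} \left(-34\right) = 13 \left(-8\right) \left(1 - 8\right) \left(-34\right) = 13 \left(-8\right) \left(-7\right) \left(-34\right) = 728 \left(-34\right) = -24752$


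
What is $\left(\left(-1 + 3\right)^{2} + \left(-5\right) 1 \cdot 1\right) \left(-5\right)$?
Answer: $5$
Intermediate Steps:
$\left(\left(-1 + 3\right)^{2} + \left(-5\right) 1 \cdot 1\right) \left(-5\right) = \left(2^{2} - 5\right) \left(-5\right) = \left(4 - 5\right) \left(-5\right) = \left(-1\right) \left(-5\right) = 5$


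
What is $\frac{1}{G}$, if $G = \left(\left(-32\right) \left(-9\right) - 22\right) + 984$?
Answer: $\frac{1}{1250} \approx 0.0008$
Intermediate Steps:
$G = 1250$ ($G = \left(288 - 22\right) + 984 = 266 + 984 = 1250$)
$\frac{1}{G} = \frac{1}{1250}$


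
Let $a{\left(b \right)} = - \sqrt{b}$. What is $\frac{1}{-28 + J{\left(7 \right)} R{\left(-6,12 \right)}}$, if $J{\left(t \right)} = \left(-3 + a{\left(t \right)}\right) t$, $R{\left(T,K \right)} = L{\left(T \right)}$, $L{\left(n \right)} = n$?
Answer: $- \frac{1}{28} + \frac{3 \sqrt{7}}{196} \approx 0.0047819$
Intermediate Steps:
$R{\left(T,K \right)} = T$
$J{\left(t \right)} = t \left(-3 - \sqrt{t}\right)$ ($J{\left(t \right)} = \left(-3 - \sqrt{t}\right) t = t \left(-3 - \sqrt{t}\right)$)
$\frac{1}{-28 + J{\left(7 \right)} R{\left(-6,12 \right)}} = \frac{1}{-28 + \left(-1\right) 7 \left(3 + \sqrt{7}\right) \left(-6\right)} = \frac{1}{-28 + \left(-21 - 7 \sqrt{7}\right) \left(-6\right)} = \frac{1}{-28 + \left(126 + 42 \sqrt{7}\right)} = \frac{1}{98 + 42 \sqrt{7}}$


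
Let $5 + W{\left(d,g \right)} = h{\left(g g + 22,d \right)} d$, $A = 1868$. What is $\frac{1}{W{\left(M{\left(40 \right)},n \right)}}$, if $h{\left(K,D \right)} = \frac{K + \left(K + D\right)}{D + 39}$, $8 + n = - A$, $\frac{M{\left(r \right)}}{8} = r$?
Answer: $\frac{359}{2252515325} \approx 1.5938 \cdot 10^{-7}$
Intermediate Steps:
$M{\left(r \right)} = 8 r$
$n = -1876$ ($n = -8 - 1868 = -1876$)
$h{\left(K,D \right)} = \frac{D + 2 K}{39 + D}$ ($h{\left(K,D \right)} = \frac{K + \left(D + K\right)}{39 + D} = \frac{D + 2 K}{39 + D}$)
$W{\left(d,g \right)} = -5 + \frac{d \left(44 + d + 2 g^{2}\right)}{39 + d}$ ($W{\left(d,g \right)} = -5 + \frac{d + 2 \left(g g + 22\right)}{39 + d} d = -5 + \frac{d + 2 \left(g^{2} + 22\right)}{39 + d} d = -5 + \frac{d + 2 \left(22 + g^{2}\right)}{39 + d} d = -5 + \frac{d + \left(44 + 2 g^{2}\right)}{39 + d} d = -5 + \frac{44 + d + 2 g^{2}}{39 + d} d = -5 + \frac{d \left(44 + d + 2 g^{2}\right)}{39 + d}$)
$\frac{1}{W{\left(M{\left(40 \right)},n \right)}} = \frac{1}{\frac{1}{39 + 8 \cdot 40} \left(-195 - 5 \cdot 8 \cdot 40 + 8 \cdot 40 \left(44 + 8 \cdot 40 + 2 \left(-1876\right)^{2}\right)\right)} = \frac{1}{\frac{1}{39 + 320} \left(-195 - 1600 + 320 \left(44 + 320 + 2 \cdot 3519376\right)\right)} = \frac{1}{\frac{1}{359} \left(-195 - 1600 + 320 \left(44 + 320 + 7038752\right)\right)} = \frac{1}{\frac{1}{359} \left(-195 - 1600 + 320 \cdot 7039116\right)} = \frac{1}{\frac{1}{359} \left(-195 - 1600 + 2252517120\right)} = \frac{1}{\frac{1}{359} \cdot 2252515325} = \frac{1}{\frac{2252515325}{359}} = \frac{359}{2252515325}$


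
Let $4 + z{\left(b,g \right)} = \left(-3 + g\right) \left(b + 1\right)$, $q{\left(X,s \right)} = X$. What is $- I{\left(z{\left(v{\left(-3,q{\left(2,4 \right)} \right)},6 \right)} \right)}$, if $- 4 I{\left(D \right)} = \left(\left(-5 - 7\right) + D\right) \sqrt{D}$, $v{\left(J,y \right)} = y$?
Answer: $- \frac{7 \sqrt{5}}{4} \approx -3.9131$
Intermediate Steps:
$z{\left(b,g \right)} = -4 + \left(1 + b\right) \left(-3 + g\right)$ ($z{\left(b,g \right)} = -4 + \left(-3 + g\right) \left(b + 1\right) = -4 + \left(-3 + g\right) \left(1 + b\right) = -4 + \left(1 + b\right) \left(-3 + g\right)$)
$I{\left(D \right)} = - \frac{\sqrt{D} \left(-12 + D\right)}{4}$ ($I{\left(D \right)} = - \frac{\left(\left(-5 - 7\right) + D\right) \sqrt{D}}{4} = - \frac{\left(-12 + D\right) \sqrt{D}}{4} = - \frac{\sqrt{D} \left(-12 + D\right)}{4}$)
$- I{\left(z{\left(v{\left(-3,q{\left(2,4 \right)} \right)},6 \right)} \right)} = - \frac{\sqrt{-7 + 6 - 6 + 2 \cdot 6} \left(12 - \left(-7 + 6 - 6 + 2 \cdot 6\right)\right)}{4} = - \frac{\sqrt{-7 + 6 - 6 + 12} \left(12 - \left(-7 + 6 - 6 + 12\right)\right)}{4} = - \frac{\sqrt{5} \left(12 - 5\right)}{4} = - \frac{\sqrt{5} \cdot 7}{4} = - \frac{7 \sqrt{5}}{4}$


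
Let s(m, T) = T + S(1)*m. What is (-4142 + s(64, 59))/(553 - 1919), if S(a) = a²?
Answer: 4019/1366 ≈ 2.9422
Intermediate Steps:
s(m, T) = T + m (s(m, T) = T + 1²*m = T + 1*m = T + m)
(-4142 + s(64, 59))/(553 - 1919) = (-4142 + (59 + 64))/(553 - 1919) = (-4142 + 123)/(-1366) = -4019*(-1/1366) = 4019/1366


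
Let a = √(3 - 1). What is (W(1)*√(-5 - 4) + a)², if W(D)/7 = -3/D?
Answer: (√2 - 63*I)² ≈ -3967.0 - 178.19*I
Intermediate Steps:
W(D) = -21/D (W(D) = 7*(-3/D) = -21/D)
a = √2 ≈ 1.4142
(W(1)*√(-5 - 4) + a)² = ((-21/1)*√(-5 - 4) + √2)² = ((-21*1)*√(-9) + √2)² = (-63*I + √2)² = (√2 - 63*I)²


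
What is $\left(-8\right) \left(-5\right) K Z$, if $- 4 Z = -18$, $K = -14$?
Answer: $-2520$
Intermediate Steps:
$Z = \frac{9}{2}$ ($Z = \left(- \frac{1}{4}\right) \left(-18\right) = \frac{9}{2} \approx 4.5$)
$\left(-8\right) \left(-5\right) K Z = \left(-8\right) \left(-5\right) \left(-14\right) \frac{9}{2} = 40 \left(-14\right) \frac{9}{2} = \left(-560\right) \frac{9}{2} = -2520$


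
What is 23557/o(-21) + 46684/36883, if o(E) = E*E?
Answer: 11551175/211239 ≈ 54.683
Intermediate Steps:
o(E) = E²
23557/o(-21) + 46684/36883 = 23557/((-21)²) + 46684/36883 = 23557/441 + 46684*(1/36883) = 23557*(1/441) + 4244/3353 = 23557/441 + 4244/3353 = 11551175/211239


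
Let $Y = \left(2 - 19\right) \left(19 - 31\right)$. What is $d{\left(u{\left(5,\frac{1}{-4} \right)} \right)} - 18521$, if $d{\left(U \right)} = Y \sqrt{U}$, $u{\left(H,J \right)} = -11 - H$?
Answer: $-18521 + 816 i \approx -18521.0 + 816.0 i$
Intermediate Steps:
$Y = 204$ ($Y = \left(-17\right) \left(-12\right) = 204$)
$d{\left(U \right)} = 204 \sqrt{U}$
$d{\left(u{\left(5,\frac{1}{-4} \right)} \right)} - 18521 = 204 \sqrt{-11 - 5} - 18521 = 204 \sqrt{-16} - 18521 = 204 \cdot 4 i - 18521 = 816 i - 18521 = -18521 + 816 i$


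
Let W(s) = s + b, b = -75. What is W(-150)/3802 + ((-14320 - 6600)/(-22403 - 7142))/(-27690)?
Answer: -18415227409/311042019210 ≈ -0.059205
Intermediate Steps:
W(s) = -75 + s (W(s) = s - 75 = -75 + s)
W(-150)/3802 + ((-14320 - 6600)/(-22403 - 7142))/(-27690) = (-75 - 150)/3802 + ((-14320 - 6600)/(-22403 - 7142))/(-27690) = -225*1/3802 - 20920/(-29545)*(-1/27690) = -225/3802 - 20920*(-1/29545)*(-1/27690) = -225/3802 + (4184/5909)*(-1/27690) = -225/3802 - 2092/81810105 = -18415227409/311042019210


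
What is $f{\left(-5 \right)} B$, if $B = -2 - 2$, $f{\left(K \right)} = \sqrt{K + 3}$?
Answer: $- 4 i \sqrt{2} \approx - 5.6569 i$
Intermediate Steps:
$f{\left(K \right)} = \sqrt{3 + K}$
$B = -4$ ($B = -2 - 2 = -4$)
$f{\left(-5 \right)} B = \sqrt{3 - 5} \left(-4\right) = \sqrt{-2} \left(-4\right) = i \sqrt{2} \left(-4\right) = - 4 i \sqrt{2}$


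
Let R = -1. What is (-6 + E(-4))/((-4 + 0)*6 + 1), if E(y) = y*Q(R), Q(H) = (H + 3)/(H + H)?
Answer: 2/23 ≈ 0.086957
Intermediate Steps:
Q(H) = (3 + H)/(2*H) (Q(H) = (3 + H)/((2*H)) = (3 + H)*(1/(2*H)) = (3 + H)/(2*H))
E(y) = -y (E(y) = y*((½)*(3 - 1)/(-1)) = y*((½)*(-1)*2) = y*(-1) = -y)
(-6 + E(-4))/((-4 + 0)*6 + 1) = (-6 - 1*(-4))/((-4 + 0)*6 + 1) = (-6 + 4)/(-4*6 + 1) = -2/(-24 + 1) = -2/(-23) = -2*(-1/23) = 2/23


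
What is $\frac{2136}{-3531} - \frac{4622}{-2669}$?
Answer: $\frac{3539766}{3141413} \approx 1.1268$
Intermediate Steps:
$\frac{2136}{-3531} - \frac{4622}{-2669} = 2136 \left(- \frac{1}{3531}\right) - - \frac{4622}{2669} = - \frac{712}{1177} + \frac{4622}{2669} = \frac{3539766}{3141413}$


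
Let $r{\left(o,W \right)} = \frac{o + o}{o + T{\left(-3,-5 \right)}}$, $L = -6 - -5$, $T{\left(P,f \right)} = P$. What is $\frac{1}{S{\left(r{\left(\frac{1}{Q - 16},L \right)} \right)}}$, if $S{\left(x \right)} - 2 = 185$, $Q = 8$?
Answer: $\frac{1}{187} \approx 0.0053476$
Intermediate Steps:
$L = -1$ ($L = -6 + 5 = -1$)
$r{\left(o,W \right)} = \frac{2 o}{-3 + o}$ ($r{\left(o,W \right)} = \frac{o + o}{o - 3} = \frac{2 o}{-3 + o}$)
$S{\left(x \right)} = 187$ ($S{\left(x \right)} = 2 + 185 = 187$)
$\frac{1}{S{\left(r{\left(\frac{1}{Q - 16},L \right)} \right)}} = \frac{1}{187}$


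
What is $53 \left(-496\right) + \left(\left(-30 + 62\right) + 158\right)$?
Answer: $-26098$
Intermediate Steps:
$53 \left(-496\right) + \left(\left(-30 + 62\right) + 158\right) = -26288 + \left(32 + 158\right) = -26288 + 190 = -26098$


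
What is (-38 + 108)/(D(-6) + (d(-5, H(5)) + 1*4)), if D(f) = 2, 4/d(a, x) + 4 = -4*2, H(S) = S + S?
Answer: 210/17 ≈ 12.353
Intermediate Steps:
H(S) = 2*S
d(a, x) = -⅓ (d(a, x) = 4/(-4 - 4*2) = 4/(-4 - 8) = 4/(-12) = 4*(-1/12) = -⅓)
(-38 + 108)/(D(-6) + (d(-5, H(5)) + 1*4)) = (-38 + 108)/(2 + (-⅓ + 1*4)) = 70/(2 + (-⅓ + 4)) = 70/(2 + 11/3) = 70/(17/3) = 70*(3/17) = 210/17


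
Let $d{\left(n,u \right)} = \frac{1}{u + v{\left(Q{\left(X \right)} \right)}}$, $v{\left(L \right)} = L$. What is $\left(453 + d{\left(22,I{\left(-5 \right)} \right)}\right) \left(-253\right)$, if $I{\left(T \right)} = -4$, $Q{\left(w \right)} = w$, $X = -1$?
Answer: $- \frac{572792}{5} \approx -1.1456 \cdot 10^{5}$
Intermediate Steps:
$d{\left(n,u \right)} = \frac{1}{-1 + u}$ ($d{\left(n,u \right)} = \frac{1}{u - 1} = \frac{1}{-1 + u}$)
$\left(453 + d{\left(22,I{\left(-5 \right)} \right)}\right) \left(-253\right) = \left(453 + \frac{1}{-1 - 4}\right) \left(-253\right) = \left(453 + \frac{1}{-5}\right) \left(-253\right) = \left(453 - \frac{1}{5}\right) \left(-253\right) = \frac{2264}{5} \left(-253\right) = - \frac{572792}{5}$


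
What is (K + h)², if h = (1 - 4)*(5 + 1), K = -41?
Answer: 3481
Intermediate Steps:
h = -18 (h = -3*6 = -18)
(K + h)² = (-41 - 18)² = (-59)² = 3481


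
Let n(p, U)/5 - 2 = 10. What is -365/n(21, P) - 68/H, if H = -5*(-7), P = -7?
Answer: -3371/420 ≈ -8.0262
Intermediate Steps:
H = 35
n(p, U) = 60 (n(p, U) = 10 + 5*10 = 10 + 50 = 60)
-365/n(21, P) - 68/H = -365/60 - 68/35 = -365*1/60 - 68*1/35 = -73/12 - 68/35 = -3371/420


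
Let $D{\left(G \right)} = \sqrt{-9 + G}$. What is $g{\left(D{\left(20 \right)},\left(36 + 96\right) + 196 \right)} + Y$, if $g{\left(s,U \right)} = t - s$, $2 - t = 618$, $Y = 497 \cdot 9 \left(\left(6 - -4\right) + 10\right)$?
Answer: $88844 - \sqrt{11} \approx 88841.0$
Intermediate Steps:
$Y = 89460$ ($Y = 497 \cdot 9 \left(\left(6 + 4\right) + 10\right) = 497 \cdot 9 \left(10 + 10\right) = 497 \cdot 9 \cdot 20 = 497 \cdot 180 = 89460$)
$t = -616$ ($t = 2 - 618 = -616$)
$g{\left(s,U \right)} = -616 - s$
$g{\left(D{\left(20 \right)},\left(36 + 96\right) + 196 \right)} + Y = \left(-616 - \sqrt{-9 + 20}\right) + 89460 = \left(-616 - \sqrt{11}\right) + 89460 = 88844 - \sqrt{11}$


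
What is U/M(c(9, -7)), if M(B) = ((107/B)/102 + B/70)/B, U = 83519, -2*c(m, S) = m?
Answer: 24151189230/19111 ≈ 1.2637e+6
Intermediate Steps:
c(m, S) = -m/2
M(B) = (B/70 + 107/(102*B))/B (M(B) = ((107/B)*(1/102) + B*(1/70))/B = (107/(102*B) + B/70)/B = (B/70 + 107/(102*B))/B)
U/M(c(9, -7)) = 83519/(1/70 + 107/(102*(-½*9)²)) = 83519/(1/70 + 107/(102*(-9/2)²)) = 83519/(1/70 + (107/102)*(4/81)) = 83519/(1/70 + 214/4131) = 83519/(19111/289170) = 83519*(289170/19111) = 24151189230/19111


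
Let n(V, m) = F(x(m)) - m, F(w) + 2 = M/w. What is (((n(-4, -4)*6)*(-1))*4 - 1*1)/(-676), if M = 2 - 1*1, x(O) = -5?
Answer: 17/260 ≈ 0.065385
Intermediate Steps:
M = 1 (M = 2 - 1 = 1)
F(w) = -2 + 1/w
n(V, m) = -11/5 - m (n(V, m) = (-2 + 1/(-5)) - m = (-2 - ⅕) - m = -11/5 - m)
(((n(-4, -4)*6)*(-1))*4 - 1*1)/(-676) = ((((-11/5 - 1*(-4))*6)*(-1))*4 - 1*1)/(-676) = ((((-11/5 + 4)*6)*(-1))*4 - 1)*(-1/676) = ((((9/5)*6)*(-1))*4 - 1)*(-1/676) = (((54/5)*(-1))*4 - 1)*(-1/676) = (-54/5*4 - 1)*(-1/676) = (-216/5 - 1)*(-1/676) = -221/5*(-1/676) = 17/260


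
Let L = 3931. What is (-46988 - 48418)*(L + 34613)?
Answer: -3677328864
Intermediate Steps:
(-46988 - 48418)*(L + 34613) = (-46988 - 48418)*(3931 + 34613) = -95406*38544 = -3677328864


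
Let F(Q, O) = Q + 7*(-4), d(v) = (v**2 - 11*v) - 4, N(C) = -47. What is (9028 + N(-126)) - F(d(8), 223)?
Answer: 9037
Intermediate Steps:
d(v) = -4 + v**2 - 11*v
F(Q, O) = -28 + Q (F(Q, O) = Q - 28 = -28 + Q)
(9028 + N(-126)) - F(d(8), 223) = (9028 - 47) - (-28 + (-4 + 8**2 - 11*8)) = 8981 - (-28 + (-4 + 64 - 88)) = 8981 - (-28 - 28) = 8981 - 1*(-56) = 8981 + 56 = 9037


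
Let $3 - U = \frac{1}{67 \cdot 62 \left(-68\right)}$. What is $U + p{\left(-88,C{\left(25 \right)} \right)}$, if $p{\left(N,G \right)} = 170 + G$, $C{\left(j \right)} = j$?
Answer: $\frac{55929457}{282472} \approx 198.0$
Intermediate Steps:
$U = \frac{847417}{282472}$ ($U = 3 - \frac{1}{67 \cdot 62 \left(-68\right)} = 3 - \frac{1}{4154 \left(-68\right)} = 3 - \frac{1}{-282472} = 3 - - \frac{1}{282472} = 3 + \frac{1}{282472} = \frac{847417}{282472} \approx 3.0$)
$U + p{\left(-88,C{\left(25 \right)} \right)} = \frac{847417}{282472} + \left(170 + 25\right) = \frac{847417}{282472} + 195 = \frac{55929457}{282472}$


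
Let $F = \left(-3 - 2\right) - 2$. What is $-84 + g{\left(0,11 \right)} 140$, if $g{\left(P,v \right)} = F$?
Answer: $-1064$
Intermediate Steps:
$F = -7$ ($F = -5 - 2 = -7$)
$g{\left(P,v \right)} = -7$
$-84 + g{\left(0,11 \right)} 140 = -84 - 980 = -1064$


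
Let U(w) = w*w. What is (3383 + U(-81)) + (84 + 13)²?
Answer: 19353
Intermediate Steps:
U(w) = w²
(3383 + U(-81)) + (84 + 13)² = (3383 + (-81)²) + (84 + 13)² = (3383 + 6561) + 97² = 9944 + 9409 = 19353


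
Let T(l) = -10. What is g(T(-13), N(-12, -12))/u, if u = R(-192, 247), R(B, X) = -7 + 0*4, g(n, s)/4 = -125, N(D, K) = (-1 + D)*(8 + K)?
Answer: 500/7 ≈ 71.429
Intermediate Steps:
g(n, s) = -500 (g(n, s) = 4*(-125) = -500)
R(B, X) = -7 (R(B, X) = -7 + 0 = -7)
u = -7
g(T(-13), N(-12, -12))/u = -500/(-7) = -500*(-⅐) = 500/7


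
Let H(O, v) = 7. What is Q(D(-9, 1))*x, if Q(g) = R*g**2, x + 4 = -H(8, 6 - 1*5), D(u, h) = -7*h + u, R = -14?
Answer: 39424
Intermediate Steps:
D(u, h) = u - 7*h
x = -11 (x = -4 - 1*7 = -4 - 7 = -11)
Q(g) = -14*g**2
Q(D(-9, 1))*x = -14*(-9 - 7*1)**2*(-11) = -14*(-9 - 7)**2*(-11) = -14*(-16)**2*(-11) = -14*256*(-11) = -3584*(-11) = 39424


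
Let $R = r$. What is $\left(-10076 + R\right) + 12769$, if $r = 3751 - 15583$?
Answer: $-9139$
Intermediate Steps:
$r = -11832$
$R = -11832$
$\left(-10076 + R\right) + 12769 = \left(-10076 - 11832\right) + 12769 = -21908 + 12769 = -9139$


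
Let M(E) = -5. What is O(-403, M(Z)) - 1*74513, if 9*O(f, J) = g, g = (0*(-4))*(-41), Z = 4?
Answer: -74513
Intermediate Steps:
g = 0 (g = 0*(-41) = 0)
O(f, J) = 0 (O(f, J) = (⅑)*0 = 0)
O(-403, M(Z)) - 1*74513 = 0 - 1*74513 = 0 - 74513 = -74513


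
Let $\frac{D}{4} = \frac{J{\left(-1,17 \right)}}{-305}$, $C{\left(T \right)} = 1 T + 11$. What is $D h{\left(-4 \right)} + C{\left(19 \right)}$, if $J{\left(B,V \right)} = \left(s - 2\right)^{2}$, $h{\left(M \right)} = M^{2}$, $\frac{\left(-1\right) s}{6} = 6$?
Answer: $- \frac{83266}{305} \approx -273.0$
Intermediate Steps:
$s = -36$ ($s = \left(-6\right) 6 = -36$)
$J{\left(B,V \right)} = 1444$ ($J{\left(B,V \right)} = \left(-36 - 2\right)^{2} = \left(-38\right)^{2} = 1444$)
$C{\left(T \right)} = 11 + T$ ($C{\left(T \right)} = T + 11 = 11 + T$)
$D = - \frac{5776}{305}$ ($D = 4 \frac{1444}{-305} = 4 \cdot 1444 \left(- \frac{1}{305}\right) = 4 \left(- \frac{1444}{305}\right) = - \frac{5776}{305} \approx -18.938$)
$D h{\left(-4 \right)} + C{\left(19 \right)} = - \frac{5776 \left(-4\right)^{2}}{305} + \left(11 + 19\right) = \left(- \frac{5776}{305}\right) 16 + 30 = - \frac{92416}{305} + 30 = - \frac{83266}{305}$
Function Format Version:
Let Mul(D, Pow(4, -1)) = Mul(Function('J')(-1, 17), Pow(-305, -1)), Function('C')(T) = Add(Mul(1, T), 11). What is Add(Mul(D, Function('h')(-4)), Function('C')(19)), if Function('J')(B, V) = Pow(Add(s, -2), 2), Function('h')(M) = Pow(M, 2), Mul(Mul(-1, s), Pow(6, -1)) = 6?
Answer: Rational(-83266, 305) ≈ -273.00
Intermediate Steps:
s = -36 (s = Mul(-6, 6) = -36)
Function('J')(B, V) = 1444 (Function('J')(B, V) = Pow(Add(-36, -2), 2) = Pow(-38, 2) = 1444)
Function('C')(T) = Add(11, T) (Function('C')(T) = Add(T, 11) = Add(11, T))
D = Rational(-5776, 305) (D = Mul(4, Mul(1444, Pow(-305, -1))) = Mul(4, Mul(1444, Rational(-1, 305))) = Mul(4, Rational(-1444, 305)) = Rational(-5776, 305) ≈ -18.938)
Add(Mul(D, Function('h')(-4)), Function('C')(19)) = Add(Mul(Rational(-5776, 305), Pow(-4, 2)), Add(11, 19)) = Add(Mul(Rational(-5776, 305), 16), 30) = Add(Rational(-92416, 305), 30) = Rational(-83266, 305)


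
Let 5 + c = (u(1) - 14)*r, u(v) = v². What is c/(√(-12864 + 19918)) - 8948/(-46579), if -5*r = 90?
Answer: 8948/46579 + 229*√7054/7054 ≈ 2.9187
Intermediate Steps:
r = -18 (r = -⅕*90 = -18)
c = 229 (c = -5 + (1² - 14)*(-18) = -5 + (1 - 14)*(-18) = -5 - 13*(-18) = -5 + 234 = 229)
c/(√(-12864 + 19918)) - 8948/(-46579) = 229/(√(-12864 + 19918)) - 8948/(-46579) = 229/(√7054) - 8948*(-1/46579) = 229*(√7054/7054) + 8948/46579 = 229*√7054/7054 + 8948/46579 = 8948/46579 + 229*√7054/7054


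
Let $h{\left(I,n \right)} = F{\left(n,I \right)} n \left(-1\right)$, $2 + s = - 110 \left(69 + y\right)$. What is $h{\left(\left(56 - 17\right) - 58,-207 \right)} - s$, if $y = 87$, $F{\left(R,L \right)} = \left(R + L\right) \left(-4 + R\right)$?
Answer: $9888164$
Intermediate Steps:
$F{\left(R,L \right)} = \left(-4 + R\right) \left(L + R\right)$ ($F{\left(R,L \right)} = \left(L + R\right) \left(-4 + R\right) = \left(-4 + R\right) \left(L + R\right)$)
$s = -17162$ ($s = -2 - 110 \left(69 + 87\right) = -2 - 17160 = -17162$)
$h{\left(I,n \right)} = - n \left(n^{2} - 4 I - 4 n + I n\right)$ ($h{\left(I,n \right)} = \left(n^{2} - 4 I - 4 n + I n\right) n \left(-1\right) = n \left(n^{2} - 4 I - 4 n + I n\right) \left(-1\right) = - n \left(n^{2} - 4 I - 4 n + I n\right)$)
$h{\left(\left(56 - 17\right) - 58,-207 \right)} - s = - 207 \left(- \left(-207\right)^{2} + 4 \left(\left(56 - 17\right) - 58\right) + 4 \left(-207\right) - \left(\left(56 - 17\right) - 58\right) \left(-207\right)\right) - -17162 = - 207 \left(\left(-1\right) 42849 + 4 \left(39 - 58\right) - 828 - \left(39 - 58\right) \left(-207\right)\right) + 17162 = - 207 \left(-42849 + 4 \left(-19\right) - 828 - \left(-19\right) \left(-207\right)\right) + 17162 = - 207 \left(-42849 - 76 - 828 - 3933\right) + 17162 = \left(-207\right) \left(-47686\right) + 17162 = 9871002 + 17162 = 9888164$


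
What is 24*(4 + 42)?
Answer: 1104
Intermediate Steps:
24*(4 + 42) = 24*46 = 1104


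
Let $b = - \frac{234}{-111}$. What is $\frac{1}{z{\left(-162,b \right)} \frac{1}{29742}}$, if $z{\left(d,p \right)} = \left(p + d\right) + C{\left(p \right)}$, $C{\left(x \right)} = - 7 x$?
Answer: $- \frac{183409}{1077} \approx -170.3$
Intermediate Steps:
$b = \frac{78}{37}$ ($b = \left(-234\right) \left(- \frac{1}{111}\right) = \frac{78}{37} \approx 2.1081$)
$z{\left(d,p \right)} = d - 6 p$ ($z{\left(d,p \right)} = \left(p + d\right) - 7 p = \left(d + p\right) - 7 p = d - 6 p$)
$\frac{1}{z{\left(-162,b \right)} \frac{1}{29742}} = \frac{1}{\left(-162 - \frac{468}{37}\right) \frac{1}{29742}} = \frac{1}{\left(- \frac{6462}{37}\right) \frac{1}{29742}} = \frac{1}{- \frac{1077}{183409}} = - \frac{183409}{1077}$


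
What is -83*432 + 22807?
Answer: -13049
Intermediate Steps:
-83*432 + 22807 = -35856 + 22807 = -13049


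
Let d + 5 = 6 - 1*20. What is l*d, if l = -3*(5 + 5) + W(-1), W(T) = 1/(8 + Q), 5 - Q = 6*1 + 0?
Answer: 3971/7 ≈ 567.29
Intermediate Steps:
Q = -1 (Q = 5 - (6*1 + 0) = 5 - (6 + 0) = 5 - 1*6 = 5 - 6 = -1)
W(T) = 1/7 (W(T) = 1/(8 - 1) = 1/7)
d = -19 (d = -5 + (6 - 1*20) = -5 + (6 - 20) = -5 - 14 = -19)
l = -209/7 (l = -3*(5 + 5) + 1/7 = -3*10 + 1/7 = -30 + 1/7 = -209/7 ≈ -29.857)
l*d = -209/7*(-19) = 3971/7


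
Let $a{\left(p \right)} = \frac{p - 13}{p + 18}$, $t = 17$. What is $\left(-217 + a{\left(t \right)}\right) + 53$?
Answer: $- \frac{5736}{35} \approx -163.89$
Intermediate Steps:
$a{\left(p \right)} = \frac{-13 + p}{18 + p}$
$\left(-217 + a{\left(t \right)}\right) + 53 = \left(-217 + \frac{-13 + 17}{18 + 17}\right) + 53 = \left(-217 + \frac{1}{35} \cdot 4\right) + 53 = \left(-217 + \frac{4}{35}\right) + 53 = - \frac{7591}{35} + 53 = - \frac{5736}{35}$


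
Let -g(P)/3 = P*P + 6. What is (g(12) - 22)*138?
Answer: -65136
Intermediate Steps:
g(P) = -18 - 3*P² (g(P) = -3*(P*P + 6) = -3*(P² + 6) = -3*(6 + P²) = -18 - 3*P²)
(g(12) - 22)*138 = ((-18 - 3*12²) - 22)*138 = ((-18 - 3*144) - 22)*138 = ((-18 - 432) - 22)*138 = (-450 - 22)*138 = -472*138 = -65136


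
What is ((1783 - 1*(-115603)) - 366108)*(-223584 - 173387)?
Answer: 98735421062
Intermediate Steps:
((1783 - 1*(-115603)) - 366108)*(-223584 - 173387) = ((1783 + 115603) - 366108)*(-396971) = (117386 - 366108)*(-396971) = -248722*(-396971) = 98735421062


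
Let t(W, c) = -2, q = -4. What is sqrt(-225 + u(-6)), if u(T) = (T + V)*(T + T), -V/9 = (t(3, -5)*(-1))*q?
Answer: 3*I*sqrt(113) ≈ 31.89*I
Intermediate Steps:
V = 72 (V = -9*(-2*(-1))*(-4) = -18*(-4) = -9*(-8) = 72)
u(T) = 2*T*(72 + T) (u(T) = (T + 72)*(T + T) = (72 + T)*(2*T) = 2*T*(72 + T))
sqrt(-225 + u(-6)) = sqrt(-225 + 2*(-6)*(72 - 6)) = sqrt(-225 + 2*(-6)*66) = sqrt(-225 - 792) = sqrt(-1017) = 3*I*sqrt(113)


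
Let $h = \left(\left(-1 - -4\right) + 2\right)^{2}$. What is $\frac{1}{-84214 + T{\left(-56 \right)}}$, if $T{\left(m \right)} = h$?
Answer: $- \frac{1}{84189} \approx -1.1878 \cdot 10^{-5}$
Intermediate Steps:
$h = 25$ ($h = \left(\left(-1 + 4\right) + 2\right)^{2} = \left(3 + 2\right)^{2} = 5^{2} = 25$)
$T{\left(m \right)} = 25$
$\frac{1}{-84214 + T{\left(-56 \right)}} = \frac{1}{-84214 + 25} = \frac{1}{-84189} = - \frac{1}{84189}$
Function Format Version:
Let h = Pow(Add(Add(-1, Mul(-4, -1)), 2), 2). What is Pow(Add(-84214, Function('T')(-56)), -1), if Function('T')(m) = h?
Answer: Rational(-1, 84189) ≈ -1.1878e-5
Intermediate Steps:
h = 25 (h = Pow(Add(Add(-1, 4), 2), 2) = Pow(Add(3, 2), 2) = Pow(5, 2) = 25)
Function('T')(m) = 25
Pow(Add(-84214, Function('T')(-56)), -1) = Pow(Add(-84214, 25), -1) = Pow(-84189, -1) = Rational(-1, 84189)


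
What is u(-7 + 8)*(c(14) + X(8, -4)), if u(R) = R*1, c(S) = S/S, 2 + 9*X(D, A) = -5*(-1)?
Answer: 4/3 ≈ 1.3333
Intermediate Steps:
X(D, A) = ⅓ (X(D, A) = -2/9 + (-5*(-1))/9 = -2/9 + (⅑)*5 = -2/9 + 5/9 = ⅓)
c(S) = 1
u(R) = R
u(-7 + 8)*(c(14) + X(8, -4)) = (-7 + 8)*(1 + ⅓) = 1*(4/3) = 4/3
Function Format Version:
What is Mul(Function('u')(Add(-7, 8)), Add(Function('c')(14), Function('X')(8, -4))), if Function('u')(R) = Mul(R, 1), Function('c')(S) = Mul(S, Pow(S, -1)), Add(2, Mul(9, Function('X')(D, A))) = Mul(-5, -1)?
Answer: Rational(4, 3) ≈ 1.3333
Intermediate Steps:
Function('X')(D, A) = Rational(1, 3) (Function('X')(D, A) = Add(Rational(-2, 9), Mul(Rational(1, 9), Mul(-5, -1))) = Add(Rational(-2, 9), Mul(Rational(1, 9), 5)) = Add(Rational(-2, 9), Rational(5, 9)) = Rational(1, 3))
Function('c')(S) = 1
Function('u')(R) = R
Mul(Function('u')(Add(-7, 8)), Add(Function('c')(14), Function('X')(8, -4))) = Mul(Add(-7, 8), Add(1, Rational(1, 3))) = Mul(1, Rational(4, 3)) = Rational(4, 3)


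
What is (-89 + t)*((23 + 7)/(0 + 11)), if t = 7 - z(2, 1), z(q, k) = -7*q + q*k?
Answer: -2100/11 ≈ -190.91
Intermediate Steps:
z(q, k) = -7*q + k*q
t = 19 (t = 7 - 2*(-7 + 1) = 7 - 2*(-6) = 7 - 1*(-12) = 7 + 12 = 19)
(-89 + t)*((23 + 7)/(0 + 11)) = (-89 + 19)*((23 + 7)/(0 + 11)) = -2100/11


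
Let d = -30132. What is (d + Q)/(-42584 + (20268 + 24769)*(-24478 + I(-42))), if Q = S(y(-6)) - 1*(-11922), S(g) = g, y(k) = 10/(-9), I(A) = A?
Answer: 40975/2484787104 ≈ 1.6490e-5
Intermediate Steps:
y(k) = -10/9 (y(k) = 10*(-⅑) = -10/9)
Q = 107288/9 (Q = -10/9 - 1*(-11922) = -10/9 + 11922 = 107288/9 ≈ 11921.)
(d + Q)/(-42584 + (20268 + 24769)*(-24478 + I(-42))) = (-30132 + 107288/9)/(-42584 + (20268 + 24769)*(-24478 - 42)) = -163900/(9*(-42584 + 45037*(-24520))) = -163900/(9*(-42584 - 1104307240)) = -163900/9/(-1104349824) = -163900/9*(-1/1104349824) = 40975/2484787104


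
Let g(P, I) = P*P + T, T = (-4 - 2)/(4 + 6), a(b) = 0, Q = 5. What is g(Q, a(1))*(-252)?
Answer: -30744/5 ≈ -6148.8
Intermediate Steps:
T = -⅗ (T = -6/10 = -6*⅒ = -⅗ ≈ -0.60000)
g(P, I) = -⅗ + P² (g(P, I) = P*P - ⅗ = P² - ⅗ = -⅗ + P²)
g(Q, a(1))*(-252) = (-⅗ + 5²)*(-252) = (-⅗ + 25)*(-252) = (122/5)*(-252) = -30744/5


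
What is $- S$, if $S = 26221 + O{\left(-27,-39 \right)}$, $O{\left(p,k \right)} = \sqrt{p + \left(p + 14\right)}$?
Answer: $-26221 - 2 i \sqrt{10} \approx -26221.0 - 6.3246 i$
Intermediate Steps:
$O{\left(p,k \right)} = \sqrt{14 + 2 p}$ ($O{\left(p,k \right)} = \sqrt{p + \left(14 + p\right)} = \sqrt{14 + 2 p}$)
$S = 26221 + 2 i \sqrt{10}$ ($S = 26221 + \sqrt{14 + 2 \left(-27\right)} = 26221 + \sqrt{14 - 54} = 26221 + \sqrt{-40} = 26221 + 2 i \sqrt{10} \approx 26221.0 + 6.3246 i$)
$- S = - (26221 + 2 i \sqrt{10}) = -26221 - 2 i \sqrt{10}$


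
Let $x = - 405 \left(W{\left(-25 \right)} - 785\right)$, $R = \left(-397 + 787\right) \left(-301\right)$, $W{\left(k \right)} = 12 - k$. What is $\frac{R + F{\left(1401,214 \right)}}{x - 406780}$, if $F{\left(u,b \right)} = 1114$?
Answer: $\frac{29069}{25960} \approx 1.1198$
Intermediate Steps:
$R = -117390$ ($R = 390 \left(-301\right) = -117390$)
$x = 302940$ ($x = - 405 \left(\left(12 - -25\right) - 785\right) = - 405 \left(\left(12 + 25\right) - 785\right) = - 405 \left(37 - 785\right) = \left(-405\right) \left(-748\right) = 302940$)
$\frac{R + F{\left(1401,214 \right)}}{x - 406780} = \frac{-117390 + 1114}{302940 - 406780} = - \frac{116276}{-103840} = \left(-116276\right) \left(- \frac{1}{103840}\right) = \frac{29069}{25960}$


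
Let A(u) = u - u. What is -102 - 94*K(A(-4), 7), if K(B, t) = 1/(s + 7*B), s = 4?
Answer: -251/2 ≈ -125.50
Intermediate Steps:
A(u) = 0
K(B, t) = 1/(4 + 7*B)
-102 - 94*K(A(-4), 7) = -102 - 94/(4 + 7*0) = -102 - 94/(4 + 0) = -102 - 94/4 = -102 - 94*¼ = -102 - 47/2 = -251/2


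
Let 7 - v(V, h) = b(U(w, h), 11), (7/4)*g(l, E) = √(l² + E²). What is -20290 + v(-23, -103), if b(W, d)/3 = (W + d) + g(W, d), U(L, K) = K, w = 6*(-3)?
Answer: -20007 - 12*√10730/7 ≈ -20185.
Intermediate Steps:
w = -18
g(l, E) = 4*√(E² + l²)/7 (g(l, E) = 4*√(l² + E²)/7 = 4*√(E² + l²)/7)
b(W, d) = 3*W + 3*d + 12*√(W² + d²)/7 (b(W, d) = 3*((W + d) + 4*√(d² + W²)/7) = 3*((W + d) + 4*√(W² + d²)/7) = 3*(W + d + 4*√(W² + d²)/7) = 3*W + 3*d + 12*√(W² + d²)/7)
v(V, h) = -26 - 3*h - 12*√(121 + h²)/7 (v(V, h) = 7 - (3*h + 3*11 + 12*√(h² + 11²)/7) = 7 - (3*h + 33 + 12*√(h² + 121)/7) = 7 - (3*h + 33 + 12*√(121 + h²)/7) = 7 - (33 + 3*h + 12*√(121 + h²)/7) = 7 + (-33 - 3*h - 12*√(121 + h²)/7) = -26 - 3*h - 12*√(121 + h²)/7)
-20290 + v(-23, -103) = -20290 + (-26 - 3*(-103) - 12*√(121 + (-103)²)/7) = -20290 + (-26 + 309 - 12*√(121 + 10609)/7) = -20290 + (-26 + 309 - 12*√10730/7) = -20290 + (283 - 12*√10730/7) = -20007 - 12*√10730/7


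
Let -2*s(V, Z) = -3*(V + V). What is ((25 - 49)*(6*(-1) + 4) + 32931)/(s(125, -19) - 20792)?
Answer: -32979/20417 ≈ -1.6153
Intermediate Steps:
s(V, Z) = 3*V (s(V, Z) = -(-3)*(V + V)/2 = -(-3)*2*V/2 = -(-3)*V = 3*V)
((25 - 49)*(6*(-1) + 4) + 32931)/(s(125, -19) - 20792) = ((25 - 49)*(6*(-1) + 4) + 32931)/(3*125 - 20792) = (-24*(-6 + 4) + 32931)/(375 - 20792) = (-24*(-2) + 32931)/(-20417) = (48 + 32931)*(-1/20417) = 32979*(-1/20417) = -32979/20417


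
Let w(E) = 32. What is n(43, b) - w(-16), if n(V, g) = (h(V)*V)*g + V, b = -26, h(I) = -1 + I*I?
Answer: -2066053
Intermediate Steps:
h(I) = -1 + I²
n(V, g) = V + V*g*(-1 + V²) (n(V, g) = ((-1 + V²)*V)*g + V = (V*(-1 + V²))*g + V = V*g*(-1 + V²) + V = V + V*g*(-1 + V²))
n(43, b) - w(-16) = 43*(1 - 26*(-1 + 43²)) - 1*32 = 43*(1 - 26*(-1 + 1849)) - 32 = 43*(1 - 26*1848) - 32 = 43*(1 - 48048) - 32 = 43*(-48047) - 32 = -2066021 - 32 = -2066053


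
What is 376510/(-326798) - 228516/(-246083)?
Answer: -8987069281/40209716117 ≈ -0.22351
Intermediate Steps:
376510/(-326798) - 228516/(-246083) = 376510*(-1/326798) - 228516*(-1/246083) = -188255/163399 + 228516/246083 = -8987069281/40209716117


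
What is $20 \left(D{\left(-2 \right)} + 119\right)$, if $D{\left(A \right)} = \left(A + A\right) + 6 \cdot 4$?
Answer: $2780$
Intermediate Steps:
$D{\left(A \right)} = 24 + 2 A$ ($D{\left(A \right)} = 2 A + 24 = 24 + 2 A$)
$20 \left(D{\left(-2 \right)} + 119\right) = 20 \left(\left(24 + 2 \left(-2\right)\right) + 119\right) = 20 \left(\left(24 - 4\right) + 119\right) = 20 \left(20 + 119\right) = 20 \cdot 139 = 2780$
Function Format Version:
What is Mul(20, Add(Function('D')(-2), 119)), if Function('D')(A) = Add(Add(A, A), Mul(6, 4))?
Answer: 2780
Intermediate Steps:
Function('D')(A) = Add(24, Mul(2, A)) (Function('D')(A) = Add(Mul(2, A), 24) = Add(24, Mul(2, A)))
Mul(20, Add(Function('D')(-2), 119)) = Mul(20, Add(Add(24, Mul(2, -2)), 119)) = Mul(20, Add(Add(24, -4), 119)) = Mul(20, Add(20, 119)) = Mul(20, 139) = 2780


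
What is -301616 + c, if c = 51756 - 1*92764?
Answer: -342624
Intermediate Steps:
c = -41008 (c = 51756 - 92764 = -41008)
-301616 + c = -301616 - 41008 = -342624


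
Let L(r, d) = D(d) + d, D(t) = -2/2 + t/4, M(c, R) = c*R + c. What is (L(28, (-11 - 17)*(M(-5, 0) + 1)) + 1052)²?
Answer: 1418481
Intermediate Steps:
M(c, R) = c + R*c (M(c, R) = R*c + c = c + R*c)
D(t) = -1 + t/4 (D(t) = -2*½ + t*(¼) = -1 + t/4)
L(r, d) = -1 + 5*d/4 (L(r, d) = (-1 + d/4) + d = -1 + 5*d/4)
(L(28, (-11 - 17)*(M(-5, 0) + 1)) + 1052)² = ((-1 + 5*((-11 - 17)*(-5*(1 + 0) + 1))/4) + 1052)² = ((-1 + 5*(-28*(-5*1 + 1))/4) + 1052)² = ((-1 + 5*(-28*(-5 + 1))/4) + 1052)² = ((-1 + 5*(-28*(-4))/4) + 1052)² = ((-1 + (5/4)*112) + 1052)² = ((-1 + 140) + 1052)² = (139 + 1052)² = 1191² = 1418481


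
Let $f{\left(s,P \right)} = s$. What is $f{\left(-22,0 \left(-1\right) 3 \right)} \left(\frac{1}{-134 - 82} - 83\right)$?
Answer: $\frac{197219}{108} \approx 1826.1$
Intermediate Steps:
$f{\left(-22,0 \left(-1\right) 3 \right)} \left(\frac{1}{-134 - 82} - 83\right) = - 22 \left(\frac{1}{-134 - 82} - 83\right) = - 22 \left(\frac{1}{-216} - 83\right) = - 22 \left(- \frac{1}{216} - 83\right) = \left(-22\right) \left(- \frac{17929}{216}\right) = \frac{197219}{108}$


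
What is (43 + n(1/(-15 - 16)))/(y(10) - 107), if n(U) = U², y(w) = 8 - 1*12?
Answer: -41324/106671 ≈ -0.38740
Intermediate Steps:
y(w) = -4 (y(w) = 8 - 12 = -4)
(43 + n(1/(-15 - 16)))/(y(10) - 107) = (43 + (1/(-15 - 16))²)/(-4 - 107) = (43 + (1/(-31))²)/(-111) = (43 + (-1/31)²)*(-1/111) = (43 + 1/961)*(-1/111) = (41324/961)*(-1/111) = -41324/106671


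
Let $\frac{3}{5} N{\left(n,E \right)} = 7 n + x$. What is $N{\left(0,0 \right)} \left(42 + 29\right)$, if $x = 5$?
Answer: $\frac{1775}{3} \approx 591.67$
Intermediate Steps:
$N{\left(n,E \right)} = \frac{25}{3} + \frac{35 n}{3}$ ($N{\left(n,E \right)} = \frac{5 \left(7 n + 5\right)}{3} = \frac{5 \left(5 + 7 n\right)}{3} = \frac{25}{3} + \frac{35 n}{3}$)
$N{\left(0,0 \right)} \left(42 + 29\right) = \left(\frac{25}{3} + \frac{35}{3} \cdot 0\right) \left(42 + 29\right) = \left(\frac{25}{3} + 0\right) 71 = \frac{25}{3} \cdot 71 = \frac{1775}{3}$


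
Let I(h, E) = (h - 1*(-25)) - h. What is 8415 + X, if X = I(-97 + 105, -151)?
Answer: 8440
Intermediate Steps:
I(h, E) = 25 (I(h, E) = (h + 25) - h = (25 + h) - h = 25)
X = 25
8415 + X = 8415 + 25 = 8440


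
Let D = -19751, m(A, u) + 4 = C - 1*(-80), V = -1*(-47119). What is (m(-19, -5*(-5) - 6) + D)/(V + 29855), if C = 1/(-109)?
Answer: -1072288/4195083 ≈ -0.25561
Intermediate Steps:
C = -1/109 ≈ -0.0091743
V = 47119
m(A, u) = 8283/109 (m(A, u) = -4 + (-1/109 - 1*(-80)) = -4 + (-1/109 + 80) = -4 + 8719/109 = 8283/109)
(m(-19, -5*(-5) - 6) + D)/(V + 29855) = (8283/109 - 19751)/(47119 + 29855) = -2144576/109/76974 = -2144576/109*1/76974 = -1072288/4195083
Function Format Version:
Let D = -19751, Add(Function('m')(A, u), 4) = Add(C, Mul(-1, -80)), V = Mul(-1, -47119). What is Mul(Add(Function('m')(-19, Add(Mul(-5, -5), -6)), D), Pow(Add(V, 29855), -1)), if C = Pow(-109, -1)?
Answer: Rational(-1072288, 4195083) ≈ -0.25561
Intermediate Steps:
C = Rational(-1, 109) ≈ -0.0091743
V = 47119
Function('m')(A, u) = Rational(8283, 109) (Function('m')(A, u) = Add(-4, Add(Rational(-1, 109), Mul(-1, -80))) = Add(-4, Add(Rational(-1, 109), 80)) = Add(-4, Rational(8719, 109)) = Rational(8283, 109))
Mul(Add(Function('m')(-19, Add(Mul(-5, -5), -6)), D), Pow(Add(V, 29855), -1)) = Mul(Add(Rational(8283, 109), -19751), Pow(Add(47119, 29855), -1)) = Mul(Rational(-2144576, 109), Pow(76974, -1)) = Mul(Rational(-2144576, 109), Rational(1, 76974)) = Rational(-1072288, 4195083)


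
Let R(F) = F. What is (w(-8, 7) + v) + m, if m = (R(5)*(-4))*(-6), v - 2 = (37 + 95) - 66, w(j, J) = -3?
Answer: 185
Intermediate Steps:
v = 68 (v = 2 + ((37 + 95) - 66) = 2 + (132 - 66) = 2 + 66 = 68)
m = 120 (m = (5*(-4))*(-6) = -20*(-6) = 120)
(w(-8, 7) + v) + m = (-3 + 68) + 120 = 65 + 120 = 185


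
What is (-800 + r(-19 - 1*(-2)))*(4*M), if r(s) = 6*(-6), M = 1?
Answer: -3344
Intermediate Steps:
r(s) = -36
(-800 + r(-19 - 1*(-2)))*(4*M) = (-800 - 36)*(4*1) = -836*4 = -3344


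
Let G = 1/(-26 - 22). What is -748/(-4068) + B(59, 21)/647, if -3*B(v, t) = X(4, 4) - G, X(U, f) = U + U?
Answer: 630773/3509328 ≈ 0.17974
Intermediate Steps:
X(U, f) = 2*U
G = -1/48 (G = 1/(-48) = -1/48 ≈ -0.020833)
B(v, t) = -385/144 (B(v, t) = -(2*4 - 1*(-1/48))/3 = -(8 + 1/48)/3 = -⅓*385/48 = -385/144)
-748/(-4068) + B(59, 21)/647 = -748/(-4068) - 385/144/647 = -748*(-1/4068) - 385/144*1/647 = 187/1017 - 385/93168 = 630773/3509328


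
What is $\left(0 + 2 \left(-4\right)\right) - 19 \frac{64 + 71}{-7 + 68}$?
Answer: $- \frac{3053}{61} \approx -50.049$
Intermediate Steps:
$\left(0 + 2 \left(-4\right)\right) - 19 \frac{64 + 71}{-7 + 68} = \left(0 - 8\right) - 19 \cdot \frac{135}{61} = -8 - 19 \cdot 135 \cdot \frac{1}{61} = -8 - \frac{2565}{61} = - \frac{3053}{61}$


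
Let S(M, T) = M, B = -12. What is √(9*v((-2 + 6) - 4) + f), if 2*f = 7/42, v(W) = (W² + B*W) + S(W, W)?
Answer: √3/6 ≈ 0.28868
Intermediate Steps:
v(W) = W² - 11*W (v(W) = (W² - 12*W) + W = W² - 11*W)
f = 1/12 (f = (7/42)/2 = ((1/42)*7)/2 = (½)*(⅙) = 1/12 ≈ 0.083333)
√(9*v((-2 + 6) - 4) + f) = √(9*(((-2 + 6) - 4)*(-11 + ((-2 + 6) - 4))) + 1/12) = √(9*((4 - 4)*(-11 + (4 - 4))) + 1/12) = √(9*(0*(-11 + 0)) + 1/12) = √(9*(0*(-11)) + 1/12) = √(9*0 + 1/12) = √(0 + 1/12) = √(1/12) = √3/6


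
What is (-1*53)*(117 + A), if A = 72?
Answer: -10017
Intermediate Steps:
(-1*53)*(117 + A) = (-1*53)*(117 + 72) = -53*189 = -10017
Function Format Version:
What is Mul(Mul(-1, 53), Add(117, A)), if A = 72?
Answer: -10017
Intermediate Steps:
Mul(Mul(-1, 53), Add(117, A)) = Mul(Mul(-1, 53), Add(117, 72)) = Mul(-53, 189) = -10017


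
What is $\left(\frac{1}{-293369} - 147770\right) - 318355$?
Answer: $- \frac{136746625126}{293369} \approx -4.6613 \cdot 10^{5}$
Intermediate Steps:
$\left(\frac{1}{-293369} - 147770\right) - 318355 = \left(- \frac{1}{293369} - 147770\right) - 318355 = - \frac{43351137131}{293369} - 318355 = - \frac{136746625126}{293369}$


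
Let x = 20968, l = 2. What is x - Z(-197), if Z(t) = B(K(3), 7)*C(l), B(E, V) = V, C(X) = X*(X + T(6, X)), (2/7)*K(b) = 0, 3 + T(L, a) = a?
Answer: 20954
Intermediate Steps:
T(L, a) = -3 + a
K(b) = 0 (K(b) = (7/2)*0 = 0)
C(X) = X*(-3 + 2*X) (C(X) = X*(X + (-3 + X)) = X*(-3 + 2*X))
Z(t) = 14 (Z(t) = 7*(2*(-3 + 2*2)) = 7*(2*(-3 + 4)) = 7*(2*1) = 7*2 = 14)
x - Z(-197) = 20968 - 1*14 = 20968 - 14 = 20954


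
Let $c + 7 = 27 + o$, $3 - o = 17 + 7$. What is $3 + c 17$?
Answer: $-14$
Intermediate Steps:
$o = -21$ ($o = 3 - \left(17 + 7\right) = 3 - 24 = -21$)
$c = -1$ ($c = -7 + \left(27 - 21\right) = -7 + 6 = -1$)
$3 + c 17 = 3 - 17 = -14$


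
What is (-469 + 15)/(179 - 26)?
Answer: -454/153 ≈ -2.9673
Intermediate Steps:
(-469 + 15)/(179 - 26) = -454/153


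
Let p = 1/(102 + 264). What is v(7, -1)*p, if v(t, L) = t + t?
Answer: 7/183 ≈ 0.038251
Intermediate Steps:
v(t, L) = 2*t
p = 1/366 ≈ 0.0027322
v(7, -1)*p = (2*7)*(1/366) = 14*(1/366) = 7/183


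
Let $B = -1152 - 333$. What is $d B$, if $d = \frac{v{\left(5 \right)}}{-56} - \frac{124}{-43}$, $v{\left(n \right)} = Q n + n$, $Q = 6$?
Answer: $- \frac{1153845}{344} \approx -3354.2$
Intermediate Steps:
$v{\left(n \right)} = 7 n$ ($v{\left(n \right)} = 6 n + n = 7 n$)
$d = \frac{777}{344}$ ($d = \frac{7 \cdot 5}{-56} - \frac{124}{-43} = 35 \left(- \frac{1}{56}\right) - - \frac{124}{43} = - \frac{5}{8} + \frac{124}{43} = \frac{777}{344} \approx 2.2587$)
$B = -1485$
$d B = \frac{777}{344} \left(-1485\right) = - \frac{1153845}{344}$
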